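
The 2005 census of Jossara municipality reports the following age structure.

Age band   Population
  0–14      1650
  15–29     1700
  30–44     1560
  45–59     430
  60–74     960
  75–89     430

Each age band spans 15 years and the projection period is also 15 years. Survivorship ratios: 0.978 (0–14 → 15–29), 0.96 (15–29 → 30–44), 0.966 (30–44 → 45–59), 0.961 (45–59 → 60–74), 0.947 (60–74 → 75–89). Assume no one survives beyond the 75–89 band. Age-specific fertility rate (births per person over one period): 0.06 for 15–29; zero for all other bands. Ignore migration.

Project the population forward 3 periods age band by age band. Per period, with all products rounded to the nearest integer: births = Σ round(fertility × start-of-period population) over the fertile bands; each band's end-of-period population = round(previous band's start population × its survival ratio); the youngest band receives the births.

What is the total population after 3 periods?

Let group 1 be 0–14 through group 6 = 75–89.
After projecting period 1:
Births: 1700 × 0.06 = 102
Group 2: 1650 × 0.978 = 1614
Group 3: 1700 × 0.96 = 1632
Group 4: 1560 × 0.966 = 1507
Group 5: 430 × 0.961 = 413
Group 6: 960 × 0.947 = 909
End of period: [102, 1614, 1632, 1507, 413, 909]
After projecting period 2:
Births: 1614 × 0.06 = 97
Group 2: 102 × 0.978 = 100
Group 3: 1614 × 0.96 = 1549
Group 4: 1632 × 0.966 = 1577
Group 5: 1507 × 0.961 = 1448
Group 6: 413 × 0.947 = 391
End of period: [97, 100, 1549, 1577, 1448, 391]
After projecting period 3:
Births: 100 × 0.06 = 6
Group 2: 97 × 0.978 = 95
Group 3: 100 × 0.96 = 96
Group 4: 1549 × 0.966 = 1496
Group 5: 1577 × 0.961 = 1515
Group 6: 1448 × 0.947 = 1371
End of period: [6, 95, 96, 1496, 1515, 1371]
Total after period 3: 6 + 95 + 96 + 1496 + 1515 + 1371 = 4579

4579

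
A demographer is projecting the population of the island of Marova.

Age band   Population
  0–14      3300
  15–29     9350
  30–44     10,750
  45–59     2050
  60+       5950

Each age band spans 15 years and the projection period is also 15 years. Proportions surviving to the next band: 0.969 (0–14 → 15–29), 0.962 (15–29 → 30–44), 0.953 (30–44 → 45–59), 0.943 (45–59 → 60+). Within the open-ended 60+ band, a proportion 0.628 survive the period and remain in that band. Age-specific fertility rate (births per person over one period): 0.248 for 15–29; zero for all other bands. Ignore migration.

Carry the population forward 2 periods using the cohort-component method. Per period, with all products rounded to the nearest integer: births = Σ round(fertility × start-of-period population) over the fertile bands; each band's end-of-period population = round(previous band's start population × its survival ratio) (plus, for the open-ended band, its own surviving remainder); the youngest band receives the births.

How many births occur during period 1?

2319

(Groups numbered youngest = 1 to oldest = 5.)
After projecting period 1:
Births: 9350 × 0.248 = 2319
Group 2: 3300 × 0.969 = 3198
Group 3: 9350 × 0.962 = 8995
Group 4: 10750 × 0.953 = 10245
Group 5: 2050 × 0.943 + 5950 × 0.628 = 1933 + 3737 = 5670
Giving 2319 / 3198 / 8995 / 10245 / 5670.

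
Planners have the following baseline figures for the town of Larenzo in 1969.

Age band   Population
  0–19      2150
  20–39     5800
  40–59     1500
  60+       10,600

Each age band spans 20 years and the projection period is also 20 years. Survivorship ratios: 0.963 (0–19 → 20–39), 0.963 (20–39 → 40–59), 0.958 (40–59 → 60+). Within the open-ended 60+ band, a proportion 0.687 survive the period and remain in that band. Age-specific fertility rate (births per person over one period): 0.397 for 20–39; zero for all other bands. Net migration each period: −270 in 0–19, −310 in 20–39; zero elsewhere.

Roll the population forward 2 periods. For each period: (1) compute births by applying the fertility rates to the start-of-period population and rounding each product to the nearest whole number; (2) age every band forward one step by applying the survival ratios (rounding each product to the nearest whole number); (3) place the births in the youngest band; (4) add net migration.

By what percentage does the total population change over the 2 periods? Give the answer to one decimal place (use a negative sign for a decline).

Call the groups 1 to 4, youngest first.
[period 1]
Births: 5800 × 0.397 = 2303
Group 2: 2150 × 0.963 = 2070
Group 3: 5800 × 0.963 = 5585
Group 4: 1500 × 0.958 + 10600 × 0.687 = 1437 + 7282 = 8719
Net migration: Group 1 − 270 → 2033; Group 2 − 310 → 1760
Giving 2033 / 1760 / 5585 / 8719.
[period 2]
Births: 1760 × 0.397 = 699
Group 2: 2033 × 0.963 = 1958
Group 3: 1760 × 0.963 = 1695
Group 4: 5585 × 0.958 + 8719 × 0.687 = 5350 + 5990 = 11340
Net migration: Group 1 − 270 → 429; Group 2 − 310 → 1648
Giving 429 / 1648 / 1695 / 11340.
Total: 20050 → 15112; change = -4938; percentage change = -24.6%

-24.6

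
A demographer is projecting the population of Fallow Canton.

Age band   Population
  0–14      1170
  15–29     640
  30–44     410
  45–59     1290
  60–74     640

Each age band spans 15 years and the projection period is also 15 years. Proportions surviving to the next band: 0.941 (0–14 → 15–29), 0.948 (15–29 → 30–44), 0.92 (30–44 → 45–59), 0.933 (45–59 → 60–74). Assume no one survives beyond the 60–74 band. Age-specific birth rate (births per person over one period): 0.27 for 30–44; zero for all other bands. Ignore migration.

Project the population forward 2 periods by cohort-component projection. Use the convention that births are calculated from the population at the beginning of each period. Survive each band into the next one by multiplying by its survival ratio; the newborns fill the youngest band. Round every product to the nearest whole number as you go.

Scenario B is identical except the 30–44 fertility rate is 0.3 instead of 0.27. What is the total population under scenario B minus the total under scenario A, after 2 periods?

30

(Groups numbered youngest = 1 to oldest = 5.)
— Period 1 —
Births: 410 × 0.27 = 111
Group 2: 1170 × 0.941 = 1101
Group 3: 640 × 0.948 = 607
Group 4: 410 × 0.92 = 377
Group 5: 1290 × 0.933 = 1204
Population now: 0–14=111, 15–29=1101, 30–44=607, 45–59=377, 60–74=1204
— Period 2 —
Births: 607 × 0.27 = 164
Group 2: 111 × 0.941 = 104
Group 3: 1101 × 0.948 = 1044
Group 4: 607 × 0.92 = 558
Group 5: 377 × 0.933 = 352
Population now: 0–14=164, 15–29=104, 30–44=1044, 45–59=558, 60–74=352
Scenario A total after 2 periods: 2222
Scenario B projection —
— Period 1 —
Births: 410 × 0.3 = 123
Group 2: 1170 × 0.941 = 1101
Group 3: 640 × 0.948 = 607
Group 4: 410 × 0.92 = 377
Group 5: 1290 × 0.933 = 1204
Population now: 0–14=123, 15–29=1101, 30–44=607, 45–59=377, 60–74=1204
— Period 2 —
Births: 607 × 0.3 = 182
Group 2: 123 × 0.941 = 116
Group 3: 1101 × 0.948 = 1044
Group 4: 607 × 0.92 = 558
Group 5: 377 × 0.933 = 352
Population now: 0–14=182, 15–29=116, 30–44=1044, 45–59=558, 60–74=352
Scenario B total after 2 periods: 2252
Difference B − A = 2252 − 2222 = 30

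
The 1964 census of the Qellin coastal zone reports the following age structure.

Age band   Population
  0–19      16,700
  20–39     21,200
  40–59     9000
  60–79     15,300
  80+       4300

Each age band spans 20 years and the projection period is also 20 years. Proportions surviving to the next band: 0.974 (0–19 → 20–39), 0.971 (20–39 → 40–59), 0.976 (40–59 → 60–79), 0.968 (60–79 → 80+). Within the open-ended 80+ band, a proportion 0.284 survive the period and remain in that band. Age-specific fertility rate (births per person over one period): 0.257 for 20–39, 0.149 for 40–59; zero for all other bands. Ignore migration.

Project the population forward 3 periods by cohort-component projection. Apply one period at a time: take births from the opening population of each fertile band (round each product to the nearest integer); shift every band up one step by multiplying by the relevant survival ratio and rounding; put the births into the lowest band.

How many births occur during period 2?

7247

Numbering the bands 1..5 from youngest to oldest:
Period 1.
Births: 21200 * 0.257 = 5448 ; 9000 * 0.149 = 1341 → 6789
Band 2: 16700 * 0.974 = 16266
Band 3: 21200 * 0.971 = 20585
Band 4: 9000 * 0.976 = 8784
Band 5: 15300 * 0.968 + 4300 * 0.284 = 14810 + 1221 = 16031
Population now: 0–19=6789, 20–39=16266, 40–59=20585, 60–79=8784, 80+=16031
Period 2.
Births: 16266 * 0.257 = 4180 ; 20585 * 0.149 = 3067 → 7247
Band 2: 6789 * 0.974 = 6612
Band 3: 16266 * 0.971 = 15794
Band 4: 20585 * 0.976 = 20091
Band 5: 8784 * 0.968 + 16031 * 0.284 = 8503 + 4553 = 13056
Population now: 0–19=7247, 20–39=6612, 40–59=15794, 60–79=20091, 80+=13056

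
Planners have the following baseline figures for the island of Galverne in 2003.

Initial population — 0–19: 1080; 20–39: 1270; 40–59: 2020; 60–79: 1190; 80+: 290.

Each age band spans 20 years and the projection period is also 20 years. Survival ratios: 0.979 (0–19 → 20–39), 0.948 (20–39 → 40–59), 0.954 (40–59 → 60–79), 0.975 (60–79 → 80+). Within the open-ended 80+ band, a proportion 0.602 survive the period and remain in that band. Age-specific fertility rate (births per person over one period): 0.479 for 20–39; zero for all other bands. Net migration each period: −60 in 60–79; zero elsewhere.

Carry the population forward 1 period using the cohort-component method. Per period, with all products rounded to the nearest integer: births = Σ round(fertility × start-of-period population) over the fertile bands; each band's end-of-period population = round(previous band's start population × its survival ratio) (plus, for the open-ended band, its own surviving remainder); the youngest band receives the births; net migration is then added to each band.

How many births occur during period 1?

608

Period 1:
Births: 1270 × 0.479 = 608
20–39: 1080 × 0.979 = 1057
40–59: 1270 × 0.948 = 1204
60–79: 2020 × 0.954 = 1927
80+: 1190 × 0.975 + 290 × 0.602 = 1160 + 175 = 1335
Net migration: 60–79 − 60 → 1867
Giving 608 / 1057 / 1204 / 1867 / 1335.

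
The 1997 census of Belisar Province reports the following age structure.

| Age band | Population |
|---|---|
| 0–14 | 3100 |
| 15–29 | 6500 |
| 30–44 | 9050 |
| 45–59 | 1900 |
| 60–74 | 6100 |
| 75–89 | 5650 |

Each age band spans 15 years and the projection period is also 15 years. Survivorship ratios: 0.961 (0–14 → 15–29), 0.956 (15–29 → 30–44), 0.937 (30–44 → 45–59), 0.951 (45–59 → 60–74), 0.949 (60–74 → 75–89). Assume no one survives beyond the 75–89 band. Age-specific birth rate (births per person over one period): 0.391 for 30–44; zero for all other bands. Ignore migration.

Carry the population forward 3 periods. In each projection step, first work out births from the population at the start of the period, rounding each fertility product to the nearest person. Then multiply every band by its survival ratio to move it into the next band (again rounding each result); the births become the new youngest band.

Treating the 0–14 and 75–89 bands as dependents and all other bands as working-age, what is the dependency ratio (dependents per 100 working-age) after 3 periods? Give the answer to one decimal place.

63.6

Let band 1 be 0–14 through band 6 = 75–89.
[period 1]
Births: 9050 * 0.391 = 3539
Band 2: 3100 * 0.961 = 2979
Band 3: 6500 * 0.956 = 6214
Band 4: 9050 * 0.937 = 8480
Band 5: 1900 * 0.951 = 1807
Band 6: 6100 * 0.949 = 5789
Giving 3539 / 2979 / 6214 / 8480 / 1807 / 5789.
[period 2]
Births: 6214 * 0.391 = 2430
Band 2: 3539 * 0.961 = 3401
Band 3: 2979 * 0.956 = 2848
Band 4: 6214 * 0.937 = 5823
Band 5: 8480 * 0.951 = 8064
Band 6: 1807 * 0.949 = 1715
Giving 2430 / 3401 / 2848 / 5823 / 8064 / 1715.
[period 3]
Births: 2848 * 0.391 = 1114
Band 2: 2430 * 0.961 = 2335
Band 3: 3401 * 0.956 = 3251
Band 4: 2848 * 0.937 = 2669
Band 5: 5823 * 0.951 = 5538
Band 6: 8064 * 0.949 = 7653
Giving 1114 / 2335 / 3251 / 2669 / 5538 / 7653.
Dependents (band 0–14 + band 75–89) = 1114 + 7653 = 8767; working-age = 13793; ratio = 8767/13793 × 100 = 63.6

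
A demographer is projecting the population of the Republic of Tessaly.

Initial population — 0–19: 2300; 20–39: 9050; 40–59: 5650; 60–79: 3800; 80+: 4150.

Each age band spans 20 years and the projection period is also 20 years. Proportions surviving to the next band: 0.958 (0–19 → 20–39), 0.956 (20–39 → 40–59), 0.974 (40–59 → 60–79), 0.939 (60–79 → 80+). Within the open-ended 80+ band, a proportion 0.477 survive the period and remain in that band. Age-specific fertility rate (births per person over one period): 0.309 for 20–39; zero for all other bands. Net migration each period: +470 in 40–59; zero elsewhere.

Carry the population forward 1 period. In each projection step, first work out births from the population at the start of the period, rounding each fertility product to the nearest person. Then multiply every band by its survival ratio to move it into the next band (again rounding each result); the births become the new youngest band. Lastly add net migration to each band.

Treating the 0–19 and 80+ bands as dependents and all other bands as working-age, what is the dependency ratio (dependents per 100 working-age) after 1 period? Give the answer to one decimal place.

— Period 1 —
Births: 9050 × 0.309 = 2796
20–39: 2300 × 0.958 = 2203
40–59: 9050 × 0.956 = 8652
60–79: 5650 × 0.974 = 5503
80+: 3800 × 0.939 + 4150 × 0.477 = 3568 + 1980 = 5548
Net migration: 40–59 + 470 → 9122
Population now: 0–19=2796, 20–39=2203, 40–59=9122, 60–79=5503, 80+=5548
Dependents (band 0–19 + band 80+) = 2796 + 5548 = 8344; working-age = 16828; ratio = 8344/16828 × 100 = 49.6

49.6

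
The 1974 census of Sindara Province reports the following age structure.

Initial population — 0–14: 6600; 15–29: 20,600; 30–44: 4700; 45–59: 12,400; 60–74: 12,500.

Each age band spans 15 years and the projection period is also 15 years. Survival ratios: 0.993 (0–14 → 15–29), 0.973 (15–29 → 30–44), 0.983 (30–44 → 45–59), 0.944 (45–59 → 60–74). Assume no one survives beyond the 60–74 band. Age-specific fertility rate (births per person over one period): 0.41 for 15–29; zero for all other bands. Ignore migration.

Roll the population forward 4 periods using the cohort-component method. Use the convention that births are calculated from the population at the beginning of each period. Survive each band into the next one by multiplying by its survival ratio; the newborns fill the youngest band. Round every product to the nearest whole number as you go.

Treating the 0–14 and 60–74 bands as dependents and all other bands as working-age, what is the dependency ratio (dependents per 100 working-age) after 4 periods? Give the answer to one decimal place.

50.0

Let group 1 be 0–14 through group 5 = 60–74.
Period 1.
Births: 20600 × 0.41 = 8446
Group 2: 6600 × 0.993 = 6554
Group 3: 20600 × 0.973 = 20044
Group 4: 4700 × 0.983 = 4620
Group 5: 12400 × 0.944 = 11706
End of period: [8446, 6554, 20044, 4620, 11706]
Period 2.
Births: 6554 × 0.41 = 2687
Group 2: 8446 × 0.993 = 8387
Group 3: 6554 × 0.973 = 6377
Group 4: 20044 × 0.983 = 19703
Group 5: 4620 × 0.944 = 4361
End of period: [2687, 8387, 6377, 19703, 4361]
Period 3.
Births: 8387 × 0.41 = 3439
Group 2: 2687 × 0.993 = 2668
Group 3: 8387 × 0.973 = 8161
Group 4: 6377 × 0.983 = 6269
Group 5: 19703 × 0.944 = 18600
End of period: [3439, 2668, 8161, 6269, 18600]
Period 4.
Births: 2668 × 0.41 = 1094
Group 2: 3439 × 0.993 = 3415
Group 3: 2668 × 0.973 = 2596
Group 4: 8161 × 0.983 = 8022
Group 5: 6269 × 0.944 = 5918
End of period: [1094, 3415, 2596, 8022, 5918]
Dependents (band 0–14 + band 60–74) = 1094 + 5918 = 7012; working-age = 14033; ratio = 7012/14033 × 100 = 50.0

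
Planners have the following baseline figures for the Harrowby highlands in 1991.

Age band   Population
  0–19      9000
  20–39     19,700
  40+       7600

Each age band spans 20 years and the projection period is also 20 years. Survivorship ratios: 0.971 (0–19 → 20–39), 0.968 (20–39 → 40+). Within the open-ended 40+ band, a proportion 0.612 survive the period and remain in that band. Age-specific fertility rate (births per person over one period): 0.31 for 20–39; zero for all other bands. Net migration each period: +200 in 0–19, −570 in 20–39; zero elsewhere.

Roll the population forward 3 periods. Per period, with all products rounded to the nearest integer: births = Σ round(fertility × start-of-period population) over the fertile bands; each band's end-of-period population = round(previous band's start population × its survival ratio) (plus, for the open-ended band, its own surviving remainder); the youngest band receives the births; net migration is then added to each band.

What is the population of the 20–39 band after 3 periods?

2083

[period 1]
Births: 19700 × 0.31 = 6107
20–39: 9000 × 0.971 = 8739
40+: 19700 × 0.968 + 7600 × 0.612 = 19070 + 4651 = 23721
Net migration: 0–19 + 200 → 6307; 20–39 − 570 → 8169
Giving 6307 / 8169 / 23721.
[period 2]
Births: 8169 × 0.31 = 2532
20–39: 6307 × 0.971 = 6124
40+: 8169 × 0.968 + 23721 × 0.612 = 7908 + 14517 = 22425
Net migration: 0–19 + 200 → 2732; 20–39 − 570 → 5554
Giving 2732 / 5554 / 22425.
[period 3]
Births: 5554 × 0.31 = 1722
20–39: 2732 × 0.971 = 2653
40+: 5554 × 0.968 + 22425 × 0.612 = 5376 + 13724 = 19100
Net migration: 0–19 + 200 → 1922; 20–39 − 570 → 2083
Giving 1922 / 2083 / 19100.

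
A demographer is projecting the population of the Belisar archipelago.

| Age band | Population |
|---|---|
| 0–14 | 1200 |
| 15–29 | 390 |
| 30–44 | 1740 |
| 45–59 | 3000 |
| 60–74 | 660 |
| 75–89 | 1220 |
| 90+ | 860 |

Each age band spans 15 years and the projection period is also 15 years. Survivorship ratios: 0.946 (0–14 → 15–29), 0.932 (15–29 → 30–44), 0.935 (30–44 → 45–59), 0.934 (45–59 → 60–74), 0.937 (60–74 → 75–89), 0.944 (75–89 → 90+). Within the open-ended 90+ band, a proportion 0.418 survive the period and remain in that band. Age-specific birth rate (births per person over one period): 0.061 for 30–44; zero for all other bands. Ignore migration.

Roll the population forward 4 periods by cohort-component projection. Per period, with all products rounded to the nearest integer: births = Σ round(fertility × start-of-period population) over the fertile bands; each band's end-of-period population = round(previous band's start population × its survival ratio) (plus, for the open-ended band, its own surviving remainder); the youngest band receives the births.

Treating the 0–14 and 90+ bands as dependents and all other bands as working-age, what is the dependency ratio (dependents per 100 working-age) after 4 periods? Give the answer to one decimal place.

187.0

Numbering the bands 1..7 from youngest to oldest:
— Period 1 —
Births: 1740 × 0.061 = 106
Band 2: 1200 × 0.946 = 1135
Band 3: 390 × 0.932 = 363
Band 4: 1740 × 0.935 = 1627
Band 5: 3000 × 0.934 = 2802
Band 6: 660 × 0.937 = 618
Band 7: 1220 × 0.944 + 860 × 0.418 = 1152 + 359 = 1511
→ [106, 1135, 363, 1627, 2802, 618, 1511]
— Period 2 —
Births: 363 × 0.061 = 22
Band 2: 106 × 0.946 = 100
Band 3: 1135 × 0.932 = 1058
Band 4: 363 × 0.935 = 339
Band 5: 1627 × 0.934 = 1520
Band 6: 2802 × 0.937 = 2625
Band 7: 618 × 0.944 + 1511 × 0.418 = 583 + 632 = 1215
→ [22, 100, 1058, 339, 1520, 2625, 1215]
— Period 3 —
Births: 1058 × 0.061 = 65
Band 2: 22 × 0.946 = 21
Band 3: 100 × 0.932 = 93
Band 4: 1058 × 0.935 = 989
Band 5: 339 × 0.934 = 317
Band 6: 1520 × 0.937 = 1424
Band 7: 2625 × 0.944 + 1215 × 0.418 = 2478 + 508 = 2986
→ [65, 21, 93, 989, 317, 1424, 2986]
— Period 4 —
Births: 93 × 0.061 = 6
Band 2: 65 × 0.946 = 61
Band 3: 21 × 0.932 = 20
Band 4: 93 × 0.935 = 87
Band 5: 989 × 0.934 = 924
Band 6: 317 × 0.937 = 297
Band 7: 1424 × 0.944 + 2986 × 0.418 = 1344 + 1248 = 2592
→ [6, 61, 20, 87, 924, 297, 2592]
Dependents (band 0–14 + band 90+) = 6 + 2592 = 2598; working-age = 1389; ratio = 2598/1389 × 100 = 187.0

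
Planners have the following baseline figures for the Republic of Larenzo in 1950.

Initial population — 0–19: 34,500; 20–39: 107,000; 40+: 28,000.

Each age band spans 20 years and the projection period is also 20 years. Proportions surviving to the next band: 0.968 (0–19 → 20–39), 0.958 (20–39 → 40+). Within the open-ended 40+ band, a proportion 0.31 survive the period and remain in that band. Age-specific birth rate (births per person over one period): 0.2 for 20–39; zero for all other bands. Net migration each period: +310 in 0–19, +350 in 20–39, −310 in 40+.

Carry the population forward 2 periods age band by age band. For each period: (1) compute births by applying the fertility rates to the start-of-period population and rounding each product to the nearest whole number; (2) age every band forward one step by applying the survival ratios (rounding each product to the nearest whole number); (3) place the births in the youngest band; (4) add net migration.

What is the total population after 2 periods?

Period 1.
Births: 107000 * 0.2 = 21400
20–39: 34500 * 0.968 = 33396
40+: 107000 * 0.958 + 28000 * 0.31 = 102506 + 8680 = 111186
Net migration: 0–19 + 310 → 21710; 20–39 + 350 → 33746; 40+ − 310 → 110876
→ [21710, 33746, 110876]
Period 2.
Births: 33746 * 0.2 = 6749
20–39: 21710 * 0.968 = 21015
40+: 33746 * 0.958 + 110876 * 0.31 = 32329 + 34372 = 66701
Net migration: 0–19 + 310 → 7059; 20–39 + 350 → 21365; 40+ − 310 → 66391
→ [7059, 21365, 66391]
Total after period 2: 7059 + 21365 + 66391 = 94815

94815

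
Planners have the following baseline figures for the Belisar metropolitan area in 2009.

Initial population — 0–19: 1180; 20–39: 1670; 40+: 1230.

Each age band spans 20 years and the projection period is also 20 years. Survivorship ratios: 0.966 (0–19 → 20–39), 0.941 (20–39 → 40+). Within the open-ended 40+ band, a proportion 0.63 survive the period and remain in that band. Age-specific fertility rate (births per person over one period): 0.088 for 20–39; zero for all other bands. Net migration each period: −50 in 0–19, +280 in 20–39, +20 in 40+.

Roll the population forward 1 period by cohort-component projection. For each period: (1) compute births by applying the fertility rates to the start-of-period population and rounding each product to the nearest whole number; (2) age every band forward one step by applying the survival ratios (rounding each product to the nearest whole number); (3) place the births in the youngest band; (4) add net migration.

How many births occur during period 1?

Call the groups 1 to 3, youngest first.
Period 1.
Births: 1670 * 0.088 = 147
Group 2: 1180 * 0.966 = 1140
Group 3: 1670 * 0.941 + 1230 * 0.63 = 1571 + 775 = 2346
Net migration: Group 1 − 50 → 97; Group 2 + 280 → 1420; Group 3 + 20 → 2366
Population now: 0–19=97, 20–39=1420, 40+=2366

147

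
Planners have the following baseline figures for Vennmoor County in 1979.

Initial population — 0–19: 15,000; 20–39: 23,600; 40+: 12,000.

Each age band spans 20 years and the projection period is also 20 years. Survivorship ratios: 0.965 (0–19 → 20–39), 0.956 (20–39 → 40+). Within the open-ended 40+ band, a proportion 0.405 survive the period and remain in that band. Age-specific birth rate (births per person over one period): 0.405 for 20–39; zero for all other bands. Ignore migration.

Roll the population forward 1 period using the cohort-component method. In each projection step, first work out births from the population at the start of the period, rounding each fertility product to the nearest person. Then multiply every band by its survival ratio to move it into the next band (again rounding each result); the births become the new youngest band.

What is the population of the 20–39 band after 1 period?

14475

Call the groups 1 to 3, youngest first.
Period 1:
Births: 23600 × 0.405 = 9558
Group 2: 15000 × 0.965 = 14475
Group 3: 23600 × 0.956 + 12000 × 0.405 = 22562 + 4860 = 27422
Population now: 0–19=9558, 20–39=14475, 40+=27422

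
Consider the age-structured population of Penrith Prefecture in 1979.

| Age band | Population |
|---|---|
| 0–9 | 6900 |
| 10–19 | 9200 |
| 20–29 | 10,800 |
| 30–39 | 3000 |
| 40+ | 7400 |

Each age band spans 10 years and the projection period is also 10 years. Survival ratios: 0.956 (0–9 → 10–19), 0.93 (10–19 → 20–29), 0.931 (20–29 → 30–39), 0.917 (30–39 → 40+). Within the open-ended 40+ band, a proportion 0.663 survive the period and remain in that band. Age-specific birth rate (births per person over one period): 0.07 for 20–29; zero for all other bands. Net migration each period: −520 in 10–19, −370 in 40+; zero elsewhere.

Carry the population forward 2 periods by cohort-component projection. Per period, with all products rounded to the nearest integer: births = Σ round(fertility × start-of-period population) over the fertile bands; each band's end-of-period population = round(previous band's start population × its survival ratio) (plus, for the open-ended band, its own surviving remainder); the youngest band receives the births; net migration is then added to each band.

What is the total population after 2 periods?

Call the bands 1 to 5, youngest first.
— Period 1 —
Births: 10800 * 0.07 = 756
Band 2: 6900 * 0.956 = 6596
Band 3: 9200 * 0.93 = 8556
Band 4: 10800 * 0.931 = 10055
Band 5: 3000 * 0.917 + 7400 * 0.663 = 2751 + 4906 = 7657
Net migration: Band 2 − 520 → 6076; Band 5 − 370 → 7287
→ [756, 6076, 8556, 10055, 7287]
— Period 2 —
Births: 8556 * 0.07 = 599
Band 2: 756 * 0.956 = 723
Band 3: 6076 * 0.93 = 5651
Band 4: 8556 * 0.931 = 7966
Band 5: 10055 * 0.917 + 7287 * 0.663 = 9220 + 4831 = 14051
Net migration: Band 2 − 520 → 203; Band 5 − 370 → 13681
→ [599, 203, 5651, 7966, 13681]
Total after period 2: 599 + 203 + 5651 + 7966 + 13681 = 28100

28100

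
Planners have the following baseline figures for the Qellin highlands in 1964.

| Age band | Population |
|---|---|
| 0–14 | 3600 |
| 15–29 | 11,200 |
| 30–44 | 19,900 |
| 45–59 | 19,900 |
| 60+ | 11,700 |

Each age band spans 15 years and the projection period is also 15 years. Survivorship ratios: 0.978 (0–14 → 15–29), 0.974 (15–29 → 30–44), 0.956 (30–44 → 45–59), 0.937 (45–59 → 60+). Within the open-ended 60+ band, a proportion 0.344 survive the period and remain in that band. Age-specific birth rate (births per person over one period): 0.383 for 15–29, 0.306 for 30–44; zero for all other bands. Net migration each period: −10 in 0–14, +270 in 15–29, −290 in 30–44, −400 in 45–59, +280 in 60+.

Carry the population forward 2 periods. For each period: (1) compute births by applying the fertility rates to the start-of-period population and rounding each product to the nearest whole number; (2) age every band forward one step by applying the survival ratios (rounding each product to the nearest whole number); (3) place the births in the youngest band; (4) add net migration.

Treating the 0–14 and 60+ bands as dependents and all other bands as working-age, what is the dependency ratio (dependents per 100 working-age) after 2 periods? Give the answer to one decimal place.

Period 1:
Births: 11200 * 0.383 = 4290 ; 19900 * 0.306 = 6089 → 10379
15–29: 3600 * 0.978 = 3521
30–44: 11200 * 0.974 = 10909
45–59: 19900 * 0.956 = 19024
60+: 19900 * 0.937 + 11700 * 0.344 = 18646 + 4025 = 22671
Net migration: 0–14 − 10 → 10369; 15–29 + 270 → 3791; 30–44 − 290 → 10619; 45–59 − 400 → 18624; 60+ + 280 → 22951
End of period: [10369, 3791, 10619, 18624, 22951]
Period 2:
Births: 3791 * 0.383 = 1452 ; 10619 * 0.306 = 3249 → 4701
15–29: 10369 * 0.978 = 10141
30–44: 3791 * 0.974 = 3692
45–59: 10619 * 0.956 = 10152
60+: 18624 * 0.937 + 22951 * 0.344 = 17451 + 7895 = 25346
Net migration: 0–14 − 10 → 4691; 15–29 + 270 → 10411; 30–44 − 290 → 3402; 45–59 − 400 → 9752; 60+ + 280 → 25626
End of period: [4691, 10411, 3402, 9752, 25626]
Dependents (band 0–14 + band 60+) = 4691 + 25626 = 30317; working-age = 23565; ratio = 30317/23565 × 100 = 128.7

128.7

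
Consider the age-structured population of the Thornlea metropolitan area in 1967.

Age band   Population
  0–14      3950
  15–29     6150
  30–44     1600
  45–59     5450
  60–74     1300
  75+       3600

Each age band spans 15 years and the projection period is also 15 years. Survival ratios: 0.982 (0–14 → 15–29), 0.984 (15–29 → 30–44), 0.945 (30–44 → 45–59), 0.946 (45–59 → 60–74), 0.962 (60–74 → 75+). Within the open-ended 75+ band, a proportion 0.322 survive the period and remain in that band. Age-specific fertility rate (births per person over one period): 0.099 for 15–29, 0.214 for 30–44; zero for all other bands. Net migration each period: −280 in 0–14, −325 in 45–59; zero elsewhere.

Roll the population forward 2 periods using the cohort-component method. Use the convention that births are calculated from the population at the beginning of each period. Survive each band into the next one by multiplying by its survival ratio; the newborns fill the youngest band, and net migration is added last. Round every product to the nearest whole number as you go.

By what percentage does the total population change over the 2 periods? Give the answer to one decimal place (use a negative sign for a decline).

— Period 1 —
Births: 6150 × 0.099 = 609, 1600 × 0.214 = 342 ⇒ total 951
15–29: 3950 × 0.982 = 3879
30–44: 6150 × 0.984 = 6052
45–59: 1600 × 0.945 = 1512
60–74: 5450 × 0.946 = 5156
75+: 1300 × 0.962 + 3600 × 0.322 = 1251 + 1159 = 2410
Net migration: 0–14 − 280 → 671; 45–59 − 325 → 1187
→ [671, 3879, 6052, 1187, 5156, 2410]
— Period 2 —
Births: 3879 × 0.099 = 384, 6052 × 0.214 = 1295 ⇒ total 1679
15–29: 671 × 0.982 = 659
30–44: 3879 × 0.984 = 3817
45–59: 6052 × 0.945 = 5719
60–74: 1187 × 0.946 = 1123
75+: 5156 × 0.962 + 2410 × 0.322 = 4960 + 776 = 5736
Net migration: 0–14 − 280 → 1399; 45–59 − 325 → 5394
→ [1399, 659, 3817, 5394, 1123, 5736]
Total: 22050 → 18128; change = -3922; percentage change = -17.8%

-17.8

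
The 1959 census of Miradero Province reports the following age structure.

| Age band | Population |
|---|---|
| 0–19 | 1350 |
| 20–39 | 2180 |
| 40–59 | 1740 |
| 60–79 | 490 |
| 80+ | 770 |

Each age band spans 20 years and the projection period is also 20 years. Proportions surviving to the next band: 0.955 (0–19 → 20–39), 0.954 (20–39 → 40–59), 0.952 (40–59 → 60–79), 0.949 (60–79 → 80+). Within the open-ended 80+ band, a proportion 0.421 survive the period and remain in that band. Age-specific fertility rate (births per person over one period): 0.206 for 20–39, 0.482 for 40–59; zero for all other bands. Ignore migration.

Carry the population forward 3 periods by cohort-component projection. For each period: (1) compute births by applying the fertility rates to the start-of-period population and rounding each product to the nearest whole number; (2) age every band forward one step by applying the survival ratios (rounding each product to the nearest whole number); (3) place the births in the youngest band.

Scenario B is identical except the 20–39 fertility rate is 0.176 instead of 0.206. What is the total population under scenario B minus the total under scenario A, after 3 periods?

-143

Call the groups 1 to 5, youngest first.
[period 1]
Births: 2180 * 0.206 = 449  |  1740 * 0.482 = 839 ⇒ total 1288
Group 2: 1350 * 0.955 = 1289
Group 3: 2180 * 0.954 = 2080
Group 4: 1740 * 0.952 = 1656
Group 5: 490 * 0.949 + 770 * 0.421 = 465 + 324 = 789
End of period: [1288, 1289, 2080, 1656, 789]
[period 2]
Births: 1289 * 0.206 = 266  |  2080 * 0.482 = 1003 ⇒ total 1269
Group 2: 1288 * 0.955 = 1230
Group 3: 1289 * 0.954 = 1230
Group 4: 2080 * 0.952 = 1980
Group 5: 1656 * 0.949 + 789 * 0.421 = 1572 + 332 = 1904
End of period: [1269, 1230, 1230, 1980, 1904]
[period 3]
Births: 1230 * 0.206 = 253  |  1230 * 0.482 = 593 ⇒ total 846
Group 2: 1269 * 0.955 = 1212
Group 3: 1230 * 0.954 = 1173
Group 4: 1230 * 0.952 = 1171
Group 5: 1980 * 0.949 + 1904 * 0.421 = 1879 + 802 = 2681
End of period: [846, 1212, 1173, 1171, 2681]
Scenario A total after 3 periods: 7083
Scenario B projection —
[period 1]
Births: 2180 * 0.176 = 384  |  1740 * 0.482 = 839 ⇒ total 1223
Group 2: 1350 * 0.955 = 1289
Group 3: 2180 * 0.954 = 2080
Group 4: 1740 * 0.952 = 1656
Group 5: 490 * 0.949 + 770 * 0.421 = 465 + 324 = 789
End of period: [1223, 1289, 2080, 1656, 789]
[period 2]
Births: 1289 * 0.176 = 227  |  2080 * 0.482 = 1003 ⇒ total 1230
Group 2: 1223 * 0.955 = 1168
Group 3: 1289 * 0.954 = 1230
Group 4: 2080 * 0.952 = 1980
Group 5: 1656 * 0.949 + 789 * 0.421 = 1572 + 332 = 1904
End of period: [1230, 1168, 1230, 1980, 1904]
[period 3]
Births: 1168 * 0.176 = 206  |  1230 * 0.482 = 593 ⇒ total 799
Group 2: 1230 * 0.955 = 1175
Group 3: 1168 * 0.954 = 1114
Group 4: 1230 * 0.952 = 1171
Group 5: 1980 * 0.949 + 1904 * 0.421 = 1879 + 802 = 2681
End of period: [799, 1175, 1114, 1171, 2681]
Scenario B total after 3 periods: 6940
Difference B − A = 6940 − 7083 = -143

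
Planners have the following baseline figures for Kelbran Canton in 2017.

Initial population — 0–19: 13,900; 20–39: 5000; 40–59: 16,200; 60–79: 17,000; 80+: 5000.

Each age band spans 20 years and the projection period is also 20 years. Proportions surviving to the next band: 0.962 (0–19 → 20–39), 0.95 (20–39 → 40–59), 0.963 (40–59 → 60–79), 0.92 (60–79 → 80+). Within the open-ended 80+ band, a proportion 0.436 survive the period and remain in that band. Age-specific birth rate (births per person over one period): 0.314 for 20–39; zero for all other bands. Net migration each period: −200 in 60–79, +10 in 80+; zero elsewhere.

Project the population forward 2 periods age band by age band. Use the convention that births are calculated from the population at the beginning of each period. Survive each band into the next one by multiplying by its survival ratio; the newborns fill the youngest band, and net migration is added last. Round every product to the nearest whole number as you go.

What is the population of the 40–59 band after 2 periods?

12703

Numbering the bands 1..5 from youngest to oldest:
— Period 1 —
Births: 5000 × 0.314 = 1570
Band 2: 13900 × 0.962 = 13372
Band 3: 5000 × 0.95 = 4750
Band 4: 16200 × 0.963 = 15601
Band 5: 17000 × 0.92 + 5000 × 0.436 = 15640 + 2180 = 17820
Net migration: Band 4 − 200 → 15401; Band 5 + 10 → 17830
Population now: 0–19=1570, 20–39=13372, 40–59=4750, 60–79=15401, 80+=17830
— Period 2 —
Births: 13372 × 0.314 = 4199
Band 2: 1570 × 0.962 = 1510
Band 3: 13372 × 0.95 = 12703
Band 4: 4750 × 0.963 = 4574
Band 5: 15401 × 0.92 + 17830 × 0.436 = 14169 + 7774 = 21943
Net migration: Band 4 − 200 → 4374; Band 5 + 10 → 21953
Population now: 0–19=4199, 20–39=1510, 40–59=12703, 60–79=4374, 80+=21953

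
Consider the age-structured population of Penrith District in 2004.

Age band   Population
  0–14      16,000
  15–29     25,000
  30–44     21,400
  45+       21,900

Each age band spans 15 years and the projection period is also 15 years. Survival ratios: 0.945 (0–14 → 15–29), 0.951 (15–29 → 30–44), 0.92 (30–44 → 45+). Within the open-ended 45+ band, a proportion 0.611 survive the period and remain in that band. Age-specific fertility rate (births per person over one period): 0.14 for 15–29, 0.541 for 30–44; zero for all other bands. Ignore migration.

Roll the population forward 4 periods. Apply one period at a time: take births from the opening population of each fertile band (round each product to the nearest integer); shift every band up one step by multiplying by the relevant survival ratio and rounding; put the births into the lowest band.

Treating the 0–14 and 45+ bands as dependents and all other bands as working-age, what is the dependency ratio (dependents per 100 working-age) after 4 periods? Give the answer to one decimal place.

200.8

(Bands numbered youngest = 1 to oldest = 4.)
— Period 1 —
Births: 25000 × 0.14 = 3500, 21400 × 0.541 = 11577 → total 15077
Band 2: 16000 × 0.945 = 15120
Band 3: 25000 × 0.951 = 23775
Band 4: 21400 × 0.92 + 21900 × 0.611 = 19688 + 13381 = 33069
Giving 15077 / 15120 / 23775 / 33069.
— Period 2 —
Births: 15120 × 0.14 = 2117, 23775 × 0.541 = 12862 → total 14979
Band 2: 15077 × 0.945 = 14248
Band 3: 15120 × 0.951 = 14379
Band 4: 23775 × 0.92 + 33069 × 0.611 = 21873 + 20205 = 42078
Giving 14979 / 14248 / 14379 / 42078.
— Period 3 —
Births: 14248 × 0.14 = 1995, 14379 × 0.541 = 7779 → total 9774
Band 2: 14979 × 0.945 = 14155
Band 3: 14248 × 0.951 = 13550
Band 4: 14379 × 0.92 + 42078 × 0.611 = 13229 + 25710 = 38939
Giving 9774 / 14155 / 13550 / 38939.
— Period 4 —
Births: 14155 × 0.14 = 1982, 13550 × 0.541 = 7331 → total 9313
Band 2: 9774 × 0.945 = 9236
Band 3: 14155 × 0.951 = 13461
Band 4: 13550 × 0.92 + 38939 × 0.611 = 12466 + 23792 = 36258
Giving 9313 / 9236 / 13461 / 36258.
Dependents (band 0–14 + band 45+) = 9313 + 36258 = 45571; working-age = 22697; ratio = 45571/22697 × 100 = 200.8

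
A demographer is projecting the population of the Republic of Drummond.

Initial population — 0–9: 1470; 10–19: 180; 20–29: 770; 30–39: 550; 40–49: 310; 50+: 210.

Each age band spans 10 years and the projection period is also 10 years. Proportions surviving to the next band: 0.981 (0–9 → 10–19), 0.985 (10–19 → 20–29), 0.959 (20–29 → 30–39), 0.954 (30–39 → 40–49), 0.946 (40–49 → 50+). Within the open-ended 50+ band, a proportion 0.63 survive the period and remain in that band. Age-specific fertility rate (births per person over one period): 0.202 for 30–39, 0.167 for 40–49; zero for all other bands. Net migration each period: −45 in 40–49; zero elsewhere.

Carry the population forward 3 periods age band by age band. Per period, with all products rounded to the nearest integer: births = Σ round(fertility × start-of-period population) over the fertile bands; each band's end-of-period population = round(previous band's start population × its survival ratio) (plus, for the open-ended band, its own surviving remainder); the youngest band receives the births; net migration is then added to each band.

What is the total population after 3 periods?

3084

Period 1.
Births: 550 × 0.202 = 111  |  310 × 0.167 = 52 — total 163
10–19: 1470 × 0.981 = 1442
20–29: 180 × 0.985 = 177
30–39: 770 × 0.959 = 738
40–49: 550 × 0.954 = 525
50+: 310 × 0.946 + 210 × 0.63 = 293 + 132 = 425
Net migration: 40–49 − 45 → 480
→ [163, 1442, 177, 738, 480, 425]
Period 2.
Births: 738 × 0.202 = 149  |  480 × 0.167 = 80 — total 229
10–19: 163 × 0.981 = 160
20–29: 1442 × 0.985 = 1420
30–39: 177 × 0.959 = 170
40–49: 738 × 0.954 = 704
50+: 480 × 0.946 + 425 × 0.63 = 454 + 268 = 722
Net migration: 40–49 − 45 → 659
→ [229, 160, 1420, 170, 659, 722]
Period 3.
Births: 170 × 0.202 = 34  |  659 × 0.167 = 110 — total 144
10–19: 229 × 0.981 = 225
20–29: 160 × 0.985 = 158
30–39: 1420 × 0.959 = 1362
40–49: 170 × 0.954 = 162
50+: 659 × 0.946 + 722 × 0.63 = 623 + 455 = 1078
Net migration: 40–49 − 45 → 117
→ [144, 225, 158, 1362, 117, 1078]
Total after period 3: 144 + 225 + 158 + 1362 + 117 + 1078 = 3084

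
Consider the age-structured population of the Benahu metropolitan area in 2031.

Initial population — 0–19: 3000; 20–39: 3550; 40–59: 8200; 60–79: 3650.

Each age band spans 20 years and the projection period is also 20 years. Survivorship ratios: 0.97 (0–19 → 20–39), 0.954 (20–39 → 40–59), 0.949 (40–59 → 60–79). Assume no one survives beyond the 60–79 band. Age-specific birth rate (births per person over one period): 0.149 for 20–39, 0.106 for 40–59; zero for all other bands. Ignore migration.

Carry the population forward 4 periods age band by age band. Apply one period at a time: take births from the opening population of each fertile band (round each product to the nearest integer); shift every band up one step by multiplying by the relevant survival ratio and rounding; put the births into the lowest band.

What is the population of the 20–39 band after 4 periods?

Let band 1 be 0–19 through band 4 = 60–79.
— Period 1 —
Births: 3550 × 0.149 = 529, 8200 × 0.106 = 869 → 1398
Band 2: 3000 × 0.97 = 2910
Band 3: 3550 × 0.954 = 3387
Band 4: 8200 × 0.949 = 7782
End of period: [1398, 2910, 3387, 7782]
— Period 2 —
Births: 2910 × 0.149 = 434, 3387 × 0.106 = 359 → 793
Band 2: 1398 × 0.97 = 1356
Band 3: 2910 × 0.954 = 2776
Band 4: 3387 × 0.949 = 3214
End of period: [793, 1356, 2776, 3214]
— Period 3 —
Births: 1356 × 0.149 = 202, 2776 × 0.106 = 294 → 496
Band 2: 793 × 0.97 = 769
Band 3: 1356 × 0.954 = 1294
Band 4: 2776 × 0.949 = 2634
End of period: [496, 769, 1294, 2634]
— Period 4 —
Births: 769 × 0.149 = 115, 1294 × 0.106 = 137 → 252
Band 2: 496 × 0.97 = 481
Band 3: 769 × 0.954 = 734
Band 4: 1294 × 0.949 = 1228
End of period: [252, 481, 734, 1228]

481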